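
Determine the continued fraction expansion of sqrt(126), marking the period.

[11; (4, 2, 4, 22)]

Write x_i = (sqrt(126) + m_i)/d_i with (m_0, d_0) = (0, 1). a_0 = floor(sqrt(126)) = 11, since 11^2 = 121 <= 126 < 144 = 12^2.
Iterate m_{i+1} = d_i*a_i - m_i, d_{i+1} = (126 - m_{i+1}^2)/d_i, a_{i+1} = floor((a_0 + m_{i+1})/d_{i+1}):
  m_1 = 1*11 - 0 = 11, d_1 = (126 - 11^2)/1 = 5/1 = 5, a_1 = floor((11 + 11)/5) = 4.
  m_2 = 5*4 - 11 = 9, d_2 = (126 - 9^2)/5 = 45/5 = 9, a_2 = floor((11 + 9)/9) = 2.
  m_3 = 9*2 - 9 = 9, d_3 = (126 - 9^2)/9 = 45/9 = 5, a_3 = floor((11 + 9)/5) = 4.
  m_4 = 5*4 - 9 = 11, d_4 = (126 - 11^2)/5 = 5/5 = 1, a_4 = floor((11 + 11)/1) = 22.
  m_5 = 1*22 - 11 = 11, d_5 = (126 - 11^2)/1 = 5/1 = 5: (m_5, d_5) = (m_1, d_1) = (11, 5), so from here the quotients repeat a_1, ..., a_4; the period length is 4.
Hence the expansion of sqrt(126) is a_0 = 11 followed by the repeating block 4, 2, 4, 22 (period 4).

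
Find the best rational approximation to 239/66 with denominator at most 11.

29/8

Expand x = 239/66 as a continued fraction with the Euclidean algorithm:
  239 = 3*66 + 41, so a_0 = 3.
  66 = 1*41 + 25, so a_1 = 1.
  41 = 1*25 + 16, so a_2 = 1.
  25 = 1*16 + 9, so a_3 = 1.
  16 = 1*9 + 7, so a_4 = 1.
  9 = 1*7 + 2, so a_5 = 1.
  7 = 3*2 + 1, so a_6 = 3.
  2 = 2*1 + 0, so a_7 = 2.
so x = [3; 1, 1, 1, 1, 1, 3, 2].
Convergents (p_i = a_i*p_{i-1} + p_{i-2}, q_i = a_i*q_{i-1} + q_{i-2} with p_{-2}=0, p_{-1}=1, q_{-2}=1, q_{-1}=0), until the denominator exceeds 11:
  i=0: a_0=3, p_0 = 3*1 + 0 = 3, q_0 = 3*0 + 1 = 1.
  i=1: a_1=1, p_1 = 1*3 + 1 = 4, q_1 = 1*1 + 0 = 1.
  i=2: a_2=1, p_2 = 1*4 + 3 = 7, q_2 = 1*1 + 1 = 2.
  i=3: a_3=1, p_3 = 1*7 + 4 = 11, q_3 = 1*2 + 1 = 3.
  i=4: a_4=1, p_4 = 1*11 + 7 = 18, q_4 = 1*3 + 2 = 5.
  i=5: a_5=1, p_5 = 1*18 + 11 = 29, q_5 = 1*5 + 3 = 8.
  i=6: a_6=3, p_6 = 3*29 + 18 = 105, q_6 = 3*8 + 5 = 29.
q_6 = 29 > 11, so the last convergent with denominator <= 11 is p_5/q_5 = 29/8.
The closest fraction with denominator <= 11 is either p_5/q_5 or the intermediate fraction (k*p_5 + p_4)/(k*q_5 + q_4) with the largest k >= 1 whose denominator stays <= 11; these approach x as k grows, and every other convergent or intermediate fraction in range is farther away.
Largest k: floor((11 - q_4)/q_5) = floor((11 - 5)/8) = 0.
Since k = 0, no intermediate fraction beyond p_5/q_5 has denominator <= 11, so the convergent 29/8 is the closest (its error is |239*8 - 29*66|/(66*8) = 2/528).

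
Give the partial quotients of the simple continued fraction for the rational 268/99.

[2; 1, 2, 2, 2, 2, 2]

Run the Euclidean algorithm on 268 and 99; the successive quotients are the partial quotients a_0, a_1, ... (each step inverts the fractional part left over by the previous one):
  268 = 2*99 + 70, so a_0 = 2.
  99 = 1*70 + 29, so a_1 = 1.
  70 = 2*29 + 12, so a_2 = 2.
  29 = 2*12 + 5, so a_3 = 2.
  12 = 2*5 + 2, so a_4 = 2.
  5 = 2*2 + 1, so a_5 = 2.
  2 = 2*1 + 0, so a_6 = 2.
The remainder reaches 0 after 7 divisions, so the expansion has 7 partial quotients, read off in order.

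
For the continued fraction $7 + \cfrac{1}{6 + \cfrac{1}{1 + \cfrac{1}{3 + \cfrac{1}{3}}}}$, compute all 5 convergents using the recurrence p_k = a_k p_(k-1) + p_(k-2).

Using the convergent recurrence p_i = a_i*p_{i-1} + p_{i-2}, q_i = a_i*q_{i-1} + q_{i-2} with p_{-2}=0, p_{-1}=1, q_{-2}=1, q_{-1}=0:
  i=0: a_0=7, p_0 = 7*1 + 0 = 7, q_0 = 7*0 + 1 = 1.
  i=1: a_1=6, p_1 = 6*7 + 1 = 43, q_1 = 6*1 + 0 = 6.
  i=2: a_2=1, p_2 = 1*43 + 7 = 50, q_2 = 1*6 + 1 = 7.
  i=3: a_3=3, p_3 = 3*50 + 43 = 193, q_3 = 3*7 + 6 = 27.
  i=4: a_4=3, p_4 = 3*193 + 50 = 629, q_4 = 3*27 + 7 = 88.

7/1, 43/6, 50/7, 193/27, 629/88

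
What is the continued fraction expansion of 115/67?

Run the Euclidean algorithm on 115 and 67; the successive quotients are the partial quotients a_0, a_1, ... (each step inverts the fractional part left over by the previous one):
  115 = 1*67 + 48, so a_0 = 1.
  67 = 1*48 + 19, so a_1 = 1.
  48 = 2*19 + 10, so a_2 = 2.
  19 = 1*10 + 9, so a_3 = 1.
  10 = 1*9 + 1, so a_4 = 1.
  9 = 9*1 + 0, so a_5 = 9.
The remainder reaches 0 after 6 divisions, so the expansion has 6 partial quotients, read off in order.

[1; 1, 2, 1, 1, 9]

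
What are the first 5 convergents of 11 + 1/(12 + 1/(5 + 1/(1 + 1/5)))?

Using the convergent recurrence p_i = a_i*p_{i-1} + p_{i-2}, q_i = a_i*q_{i-1} + q_{i-2} with p_{-2}=0, p_{-1}=1, q_{-2}=1, q_{-1}=0:
  i=0: a_0=11, p_0 = 11*1 + 0 = 11, q_0 = 11*0 + 1 = 1.
  i=1: a_1=12, p_1 = 12*11 + 1 = 133, q_1 = 12*1 + 0 = 12.
  i=2: a_2=5, p_2 = 5*133 + 11 = 676, q_2 = 5*12 + 1 = 61.
  i=3: a_3=1, p_3 = 1*676 + 133 = 809, q_3 = 1*61 + 12 = 73.
  i=4: a_4=5, p_4 = 5*809 + 676 = 4721, q_4 = 5*73 + 61 = 426.

11/1, 133/12, 676/61, 809/73, 4721/426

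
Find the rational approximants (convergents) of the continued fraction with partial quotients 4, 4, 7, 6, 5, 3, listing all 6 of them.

Using the convergent recurrence p_i = a_i*p_{i-1} + p_{i-2}, q_i = a_i*q_{i-1} + q_{i-2} with p_{-2}=0, p_{-1}=1, q_{-2}=1, q_{-1}=0:
  i=0: a_0=4, p_0 = 4*1 + 0 = 4, q_0 = 4*0 + 1 = 1.
  i=1: a_1=4, p_1 = 4*4 + 1 = 17, q_1 = 4*1 + 0 = 4.
  i=2: a_2=7, p_2 = 7*17 + 4 = 123, q_2 = 7*4 + 1 = 29.
  i=3: a_3=6, p_3 = 6*123 + 17 = 755, q_3 = 6*29 + 4 = 178.
  i=4: a_4=5, p_4 = 5*755 + 123 = 3898, q_4 = 5*178 + 29 = 919.
  i=5: a_5=3, p_5 = 3*3898 + 755 = 12449, q_5 = 3*919 + 178 = 2935.

4/1, 17/4, 123/29, 755/178, 3898/919, 12449/2935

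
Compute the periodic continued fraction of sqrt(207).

[14; (2, 1, 1, 2, 1, 1, 2, 28)]

Write x_i = (sqrt(207) + m_i)/d_i with (m_0, d_0) = (0, 1). a_0 = floor(sqrt(207)) = 14, since 14^2 = 196 <= 207 < 225 = 15^2.
Iterate m_{i+1} = d_i*a_i - m_i, d_{i+1} = (207 - m_{i+1}^2)/d_i, a_{i+1} = floor((a_0 + m_{i+1})/d_{i+1}):
  m_1 = 1*14 - 0 = 14, d_1 = (207 - 14^2)/1 = 11/1 = 11, a_1 = floor((14 + 14)/11) = 2.
  m_2 = 11*2 - 14 = 8, d_2 = (207 - 8^2)/11 = 143/11 = 13, a_2 = floor((14 + 8)/13) = 1.
  m_3 = 13*1 - 8 = 5, d_3 = (207 - 5^2)/13 = 182/13 = 14, a_3 = floor((14 + 5)/14) = 1.
  m_4 = 14*1 - 5 = 9, d_4 = (207 - 9^2)/14 = 126/14 = 9, a_4 = floor((14 + 9)/9) = 2.
  m_5 = 9*2 - 9 = 9, d_5 = (207 - 9^2)/9 = 126/9 = 14, a_5 = floor((14 + 9)/14) = 1.
  m_6 = 14*1 - 9 = 5, d_6 = (207 - 5^2)/14 = 182/14 = 13, a_6 = floor((14 + 5)/13) = 1.
  m_7 = 13*1 - 5 = 8, d_7 = (207 - 8^2)/13 = 143/13 = 11, a_7 = floor((14 + 8)/11) = 2.
  m_8 = 11*2 - 8 = 14, d_8 = (207 - 14^2)/11 = 11/11 = 1, a_8 = floor((14 + 14)/1) = 28.
  m_9 = 1*28 - 14 = 14, d_9 = (207 - 14^2)/1 = 11/1 = 11: (m_9, d_9) = (m_1, d_1) = (14, 11), so from here the quotients repeat a_1, ..., a_8; the period length is 8.
Hence the expansion of sqrt(207) is a_0 = 14 followed by the repeating block 2, 1, 1, 2, 1, 1, 2, 28 (period 8).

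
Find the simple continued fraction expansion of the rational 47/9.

Run the Euclidean algorithm on 47 and 9; the successive quotients are the partial quotients a_0, a_1, ... (each step inverts the fractional part left over by the previous one):
  47 = 5*9 + 2, so a_0 = 5.
  9 = 4*2 + 1, so a_1 = 4.
  2 = 2*1 + 0, so a_2 = 2.
The remainder reaches 0 after 3 divisions, so the expansion has 3 partial quotients, read off in order.

[5; 4, 2]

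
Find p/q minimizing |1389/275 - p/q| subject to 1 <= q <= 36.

101/20

Expand x = 1389/275 as a continued fraction with the Euclidean algorithm:
  1389 = 5*275 + 14, so a_0 = 5.
  275 = 19*14 + 9, so a_1 = 19.
  14 = 1*9 + 5, so a_2 = 1.
  9 = 1*5 + 4, so a_3 = 1.
  5 = 1*4 + 1, so a_4 = 1.
  4 = 4*1 + 0, so a_5 = 4.
so x = [5; 19, 1, 1, 1, 4].
Convergents (p_i = a_i*p_{i-1} + p_{i-2}, q_i = a_i*q_{i-1} + q_{i-2} with p_{-2}=0, p_{-1}=1, q_{-2}=1, q_{-1}=0), until the denominator exceeds 36:
  i=0: a_0=5, p_0 = 5*1 + 0 = 5, q_0 = 5*0 + 1 = 1.
  i=1: a_1=19, p_1 = 19*5 + 1 = 96, q_1 = 19*1 + 0 = 19.
  i=2: a_2=1, p_2 = 1*96 + 5 = 101, q_2 = 1*19 + 1 = 20.
  i=3: a_3=1, p_3 = 1*101 + 96 = 197, q_3 = 1*20 + 19 = 39.
q_3 = 39 > 36, so the last convergent with denominator <= 36 is p_2/q_2 = 101/20.
The closest fraction with denominator <= 36 is either p_2/q_2 or the intermediate fraction (k*p_2 + p_1)/(k*q_2 + q_1) with the largest k >= 1 whose denominator stays <= 36; these approach x as k grows, and every other convergent or intermediate fraction in range is farther away.
Largest k: floor((36 - q_1)/q_2) = floor((36 - 19)/20) = 0.
Since k = 0, no intermediate fraction beyond p_2/q_2 has denominator <= 36, so the convergent 101/20 is the closest (its error is |1389*20 - 101*275|/(275*20) = 5/5500).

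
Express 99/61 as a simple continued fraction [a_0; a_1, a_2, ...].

[1; 1, 1, 1, 1, 1, 7]

Run the Euclidean algorithm on 99 and 61; the successive quotients are the partial quotients a_0, a_1, ... (each step inverts the fractional part left over by the previous one):
  99 = 1*61 + 38, so a_0 = 1.
  61 = 1*38 + 23, so a_1 = 1.
  38 = 1*23 + 15, so a_2 = 1.
  23 = 1*15 + 8, so a_3 = 1.
  15 = 1*8 + 7, so a_4 = 1.
  8 = 1*7 + 1, so a_5 = 1.
  7 = 7*1 + 0, so a_6 = 7.
The remainder reaches 0 after 7 divisions, so the expansion has 7 partial quotients, read off in order.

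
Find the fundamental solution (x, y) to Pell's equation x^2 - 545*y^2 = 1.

First expand sqrt(545) as a continued fraction. With x_i = (sqrt(545) + m_i)/d_i and (m_0, d_0) = (0, 1): a_0 = floor(sqrt(545)) = 23, since 23^2 = 529 <= 545 < 576 = 24^2.
Iterate m_{i+1} = d_i*a_i - m_i, d_{i+1} = (545 - m_{i+1}^2)/d_i, a_{i+1} = floor((a_0 + m_{i+1})/d_{i+1}):
  m_1 = 1*23 - 0 = 23, d_1 = (545 - 23^2)/1 = 16/1 = 16, a_1 = floor((23 + 23)/16) = 2.
  m_2 = 16*2 - 23 = 9, d_2 = (545 - 9^2)/16 = 464/16 = 29, a_2 = floor((23 + 9)/29) = 1.
  m_3 = 29*1 - 9 = 20, d_3 = (545 - 20^2)/29 = 145/29 = 5, a_3 = floor((23 + 20)/5) = 8.
  m_4 = 5*8 - 20 = 20, d_4 = (545 - 20^2)/5 = 145/5 = 29, a_4 = floor((23 + 20)/29) = 1.
  m_5 = 29*1 - 20 = 9, d_5 = (545 - 9^2)/29 = 464/29 = 16, a_5 = floor((23 + 9)/16) = 2.
  m_6 = 16*2 - 9 = 23, d_6 = (545 - 23^2)/16 = 16/16 = 1, a_6 = floor((23 + 23)/1) = 46.
  m_7 = 1*46 - 23 = 23, d_7 = (545 - 23^2)/1 = 16/1 = 16: (m_7, d_7) = (m_1, d_1) = (23, 16), so from here the quotients repeat a_1, ..., a_6; the period length is 6.
So sqrt(545) = [23; (2, 1, 8, 1, 2, 46)] with period length k = 6.
k is even, so the fundamental solution of x^2 - 545y^2 = 1 is (p_{k-1}, q_{k-1}) = (p_5, q_5); compute convergents through index 5.
Convergents (p_i = a_i*p_{i-1} + p_{i-2}, q_i = a_i*q_{i-1} + q_{i-2} with p_{-2}=0, p_{-1}=1, q_{-2}=1, q_{-1}=0):
  i=0: a_0=23, p_0 = 23*1 + 0 = 23, q_0 = 23*0 + 1 = 1.
  i=1: a_1=2, p_1 = 2*23 + 1 = 47, q_1 = 2*1 + 0 = 2.
  i=2: a_2=1, p_2 = 1*47 + 23 = 70, q_2 = 1*2 + 1 = 3.
  i=3: a_3=8, p_3 = 8*70 + 47 = 607, q_3 = 8*3 + 2 = 26.
  i=4: a_4=1, p_4 = 1*607 + 70 = 677, q_4 = 1*26 + 3 = 29.
  i=5: a_5=2, p_5 = 2*677 + 607 = 1961, q_5 = 2*29 + 26 = 84.
Check: 1961^2 - 545*84^2 = 3845521 - 3845520 = 1, so (x, y) = (1961, 84) solves the equation, and by the theorem it is the least positive solution.

(x, y) = (1961, 84)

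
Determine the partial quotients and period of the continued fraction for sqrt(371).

[19; (3, 1, 4, 1, 3, 38)]

Write x_i = (sqrt(371) + m_i)/d_i with (m_0, d_0) = (0, 1). a_0 = floor(sqrt(371)) = 19, since 19^2 = 361 <= 371 < 400 = 20^2.
Iterate m_{i+1} = d_i*a_i - m_i, d_{i+1} = (371 - m_{i+1}^2)/d_i, a_{i+1} = floor((a_0 + m_{i+1})/d_{i+1}):
  m_1 = 1*19 - 0 = 19, d_1 = (371 - 19^2)/1 = 10/1 = 10, a_1 = floor((19 + 19)/10) = 3.
  m_2 = 10*3 - 19 = 11, d_2 = (371 - 11^2)/10 = 250/10 = 25, a_2 = floor((19 + 11)/25) = 1.
  m_3 = 25*1 - 11 = 14, d_3 = (371 - 14^2)/25 = 175/25 = 7, a_3 = floor((19 + 14)/7) = 4.
  m_4 = 7*4 - 14 = 14, d_4 = (371 - 14^2)/7 = 175/7 = 25, a_4 = floor((19 + 14)/25) = 1.
  m_5 = 25*1 - 14 = 11, d_5 = (371 - 11^2)/25 = 250/25 = 10, a_5 = floor((19 + 11)/10) = 3.
  m_6 = 10*3 - 11 = 19, d_6 = (371 - 19^2)/10 = 10/10 = 1, a_6 = floor((19 + 19)/1) = 38.
  m_7 = 1*38 - 19 = 19, d_7 = (371 - 19^2)/1 = 10/1 = 10: (m_7, d_7) = (m_1, d_1) = (19, 10), so from here the quotients repeat a_1, ..., a_6; the period length is 6.
Hence the expansion of sqrt(371) is a_0 = 19 followed by the repeating block 3, 1, 4, 1, 3, 38 (period 6).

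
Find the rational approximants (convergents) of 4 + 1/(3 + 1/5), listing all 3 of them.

Using the convergent recurrence p_i = a_i*p_{i-1} + p_{i-2}, q_i = a_i*q_{i-1} + q_{i-2} with p_{-2}=0, p_{-1}=1, q_{-2}=1, q_{-1}=0:
  i=0: a_0=4, p_0 = 4*1 + 0 = 4, q_0 = 4*0 + 1 = 1.
  i=1: a_1=3, p_1 = 3*4 + 1 = 13, q_1 = 3*1 + 0 = 3.
  i=2: a_2=5, p_2 = 5*13 + 4 = 69, q_2 = 5*3 + 1 = 16.

4/1, 13/3, 69/16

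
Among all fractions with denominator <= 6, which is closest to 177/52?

17/5

Expand x = 177/52 as a continued fraction with the Euclidean algorithm:
  177 = 3*52 + 21, so a_0 = 3.
  52 = 2*21 + 10, so a_1 = 2.
  21 = 2*10 + 1, so a_2 = 2.
  10 = 10*1 + 0, so a_3 = 10.
so x = [3; 2, 2, 10].
Convergents (p_i = a_i*p_{i-1} + p_{i-2}, q_i = a_i*q_{i-1} + q_{i-2} with p_{-2}=0, p_{-1}=1, q_{-2}=1, q_{-1}=0), until the denominator exceeds 6:
  i=0: a_0=3, p_0 = 3*1 + 0 = 3, q_0 = 3*0 + 1 = 1.
  i=1: a_1=2, p_1 = 2*3 + 1 = 7, q_1 = 2*1 + 0 = 2.
  i=2: a_2=2, p_2 = 2*7 + 3 = 17, q_2 = 2*2 + 1 = 5.
  i=3: a_3=10, p_3 = 10*17 + 7 = 177, q_3 = 10*5 + 2 = 52.
q_3 = 52 > 6, so the last convergent with denominator <= 6 is p_2/q_2 = 17/5.
The closest fraction with denominator <= 6 is either p_2/q_2 or the intermediate fraction (k*p_2 + p_1)/(k*q_2 + q_1) with the largest k >= 1 whose denominator stays <= 6; these approach x as k grows, and every other convergent or intermediate fraction in range is farther away.
Largest k: floor((6 - q_1)/q_2) = floor((6 - 2)/5) = 0.
Since k = 0, no intermediate fraction beyond p_2/q_2 has denominator <= 6, so the convergent 17/5 is the closest (its error is |177*5 - 17*52|/(52*5) = 1/260).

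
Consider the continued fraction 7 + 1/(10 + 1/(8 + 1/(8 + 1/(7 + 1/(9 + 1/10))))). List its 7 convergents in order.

7/1, 71/10, 575/81, 4671/658, 33272/4687, 304119/42841, 3074462/433097

Using the convergent recurrence p_i = a_i*p_{i-1} + p_{i-2}, q_i = a_i*q_{i-1} + q_{i-2} with p_{-2}=0, p_{-1}=1, q_{-2}=1, q_{-1}=0:
  i=0: a_0=7, p_0 = 7*1 + 0 = 7, q_0 = 7*0 + 1 = 1.
  i=1: a_1=10, p_1 = 10*7 + 1 = 71, q_1 = 10*1 + 0 = 10.
  i=2: a_2=8, p_2 = 8*71 + 7 = 575, q_2 = 8*10 + 1 = 81.
  i=3: a_3=8, p_3 = 8*575 + 71 = 4671, q_3 = 8*81 + 10 = 658.
  i=4: a_4=7, p_4 = 7*4671 + 575 = 33272, q_4 = 7*658 + 81 = 4687.
  i=5: a_5=9, p_5 = 9*33272 + 4671 = 304119, q_5 = 9*4687 + 658 = 42841.
  i=6: a_6=10, p_6 = 10*304119 + 33272 = 3074462, q_6 = 10*42841 + 4687 = 433097.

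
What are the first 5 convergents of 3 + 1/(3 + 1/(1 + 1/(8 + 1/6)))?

3/1, 10/3, 13/4, 114/35, 697/214

Using the convergent recurrence p_i = a_i*p_{i-1} + p_{i-2}, q_i = a_i*q_{i-1} + q_{i-2} with p_{-2}=0, p_{-1}=1, q_{-2}=1, q_{-1}=0:
  i=0: a_0=3, p_0 = 3*1 + 0 = 3, q_0 = 3*0 + 1 = 1.
  i=1: a_1=3, p_1 = 3*3 + 1 = 10, q_1 = 3*1 + 0 = 3.
  i=2: a_2=1, p_2 = 1*10 + 3 = 13, q_2 = 1*3 + 1 = 4.
  i=3: a_3=8, p_3 = 8*13 + 10 = 114, q_3 = 8*4 + 3 = 35.
  i=4: a_4=6, p_4 = 6*114 + 13 = 697, q_4 = 6*35 + 4 = 214.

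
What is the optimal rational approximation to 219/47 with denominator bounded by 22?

14/3

Expand x = 219/47 as a continued fraction with the Euclidean algorithm:
  219 = 4*47 + 31, so a_0 = 4.
  47 = 1*31 + 16, so a_1 = 1.
  31 = 1*16 + 15, so a_2 = 1.
  16 = 1*15 + 1, so a_3 = 1.
  15 = 15*1 + 0, so a_4 = 15.
so x = [4; 1, 1, 1, 15].
Convergents (p_i = a_i*p_{i-1} + p_{i-2}, q_i = a_i*q_{i-1} + q_{i-2} with p_{-2}=0, p_{-1}=1, q_{-2}=1, q_{-1}=0), until the denominator exceeds 22:
  i=0: a_0=4, p_0 = 4*1 + 0 = 4, q_0 = 4*0 + 1 = 1.
  i=1: a_1=1, p_1 = 1*4 + 1 = 5, q_1 = 1*1 + 0 = 1.
  i=2: a_2=1, p_2 = 1*5 + 4 = 9, q_2 = 1*1 + 1 = 2.
  i=3: a_3=1, p_3 = 1*9 + 5 = 14, q_3 = 1*2 + 1 = 3.
  i=4: a_4=15, p_4 = 15*14 + 9 = 219, q_4 = 15*3 + 2 = 47.
q_4 = 47 > 22, so the last convergent with denominator <= 22 is p_3/q_3 = 14/3.
The closest fraction with denominator <= 22 is either p_3/q_3 or the intermediate fraction (k*p_3 + p_2)/(k*q_3 + q_2) with the largest k >= 1 whose denominator stays <= 22; these approach x as k grows, and every other convergent or intermediate fraction in range is farther away.
Largest k: floor((22 - q_2)/q_3) = floor((22 - 2)/3) = 6.
That gives (6*14 + 9)/(6*3 + 2) = 93/20.
Compare the errors: |x - 14/3| = |219*3 - 14*47|/(47*3) = 1/141, and |x - 93/20| = |219*20 - 93*47|/(47*20) = 9/940.
Cross-multiplying, 1*940 = 940 < 1269 = 9*141, so 1/141 is smaller: the convergent 14/3 is closer to x than 93/20.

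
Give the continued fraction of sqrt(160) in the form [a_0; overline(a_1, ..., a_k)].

[12; overline(1, 1, 1, 5, 1, 1, 1, 24)]

Write x_i = (sqrt(160) + m_i)/d_i with (m_0, d_0) = (0, 1). a_0 = floor(sqrt(160)) = 12, since 12^2 = 144 <= 160 < 169 = 13^2.
Iterate m_{i+1} = d_i*a_i - m_i, d_{i+1} = (160 - m_{i+1}^2)/d_i, a_{i+1} = floor((a_0 + m_{i+1})/d_{i+1}):
  m_1 = 1*12 - 0 = 12, d_1 = (160 - 12^2)/1 = 16/1 = 16, a_1 = floor((12 + 12)/16) = 1.
  m_2 = 16*1 - 12 = 4, d_2 = (160 - 4^2)/16 = 144/16 = 9, a_2 = floor((12 + 4)/9) = 1.
  m_3 = 9*1 - 4 = 5, d_3 = (160 - 5^2)/9 = 135/9 = 15, a_3 = floor((12 + 5)/15) = 1.
  m_4 = 15*1 - 5 = 10, d_4 = (160 - 10^2)/15 = 60/15 = 4, a_4 = floor((12 + 10)/4) = 5.
  m_5 = 4*5 - 10 = 10, d_5 = (160 - 10^2)/4 = 60/4 = 15, a_5 = floor((12 + 10)/15) = 1.
  m_6 = 15*1 - 10 = 5, d_6 = (160 - 5^2)/15 = 135/15 = 9, a_6 = floor((12 + 5)/9) = 1.
  m_7 = 9*1 - 5 = 4, d_7 = (160 - 4^2)/9 = 144/9 = 16, a_7 = floor((12 + 4)/16) = 1.
  m_8 = 16*1 - 4 = 12, d_8 = (160 - 12^2)/16 = 16/16 = 1, a_8 = floor((12 + 12)/1) = 24.
  m_9 = 1*24 - 12 = 12, d_9 = (160 - 12^2)/1 = 16/1 = 16: (m_9, d_9) = (m_1, d_1) = (12, 16), so from here the quotients repeat a_1, ..., a_8; the period length is 8.
Hence the expansion of sqrt(160) is a_0 = 12 followed by the repeating block 1, 1, 1, 5, 1, 1, 1, 24 (period 8).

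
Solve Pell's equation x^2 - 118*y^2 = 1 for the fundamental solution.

First expand sqrt(118) as a continued fraction. With x_i = (sqrt(118) + m_i)/d_i and (m_0, d_0) = (0, 1): a_0 = floor(sqrt(118)) = 10, since 10^2 = 100 <= 118 < 121 = 11^2.
Iterate m_{i+1} = d_i*a_i - m_i, d_{i+1} = (118 - m_{i+1}^2)/d_i, a_{i+1} = floor((a_0 + m_{i+1})/d_{i+1}):
  m_1 = 1*10 - 0 = 10, d_1 = (118 - 10^2)/1 = 18/1 = 18, a_1 = floor((10 + 10)/18) = 1.
  m_2 = 18*1 - 10 = 8, d_2 = (118 - 8^2)/18 = 54/18 = 3, a_2 = floor((10 + 8)/3) = 6.
  m_3 = 3*6 - 8 = 10, d_3 = (118 - 10^2)/3 = 18/3 = 6, a_3 = floor((10 + 10)/6) = 3.
  m_4 = 6*3 - 10 = 8, d_4 = (118 - 8^2)/6 = 54/6 = 9, a_4 = floor((10 + 8)/9) = 2.
  m_5 = 9*2 - 8 = 10, d_5 = (118 - 10^2)/9 = 18/9 = 2, a_5 = floor((10 + 10)/2) = 10.
  m_6 = 2*10 - 10 = 10, d_6 = (118 - 10^2)/2 = 18/2 = 9, a_6 = floor((10 + 10)/9) = 2.
  m_7 = 9*2 - 10 = 8, d_7 = (118 - 8^2)/9 = 54/9 = 6, a_7 = floor((10 + 8)/6) = 3.
  m_8 = 6*3 - 8 = 10, d_8 = (118 - 10^2)/6 = 18/6 = 3, a_8 = floor((10 + 10)/3) = 6.
  m_9 = 3*6 - 10 = 8, d_9 = (118 - 8^2)/3 = 54/3 = 18, a_9 = floor((10 + 8)/18) = 1.
  m_10 = 18*1 - 8 = 10, d_10 = (118 - 10^2)/18 = 18/18 = 1, a_10 = floor((10 + 10)/1) = 20.
  m_11 = 1*20 - 10 = 10, d_11 = (118 - 10^2)/1 = 18/1 = 18: (m_11, d_11) = (m_1, d_1) = (10, 18), so from here the quotients repeat a_1, ..., a_10; the period length is 10.
So sqrt(118) = [10; (1, 6, 3, 2, 10, 2, 3, 6, 1, 20)] with period length k = 10.
k is even, so the fundamental solution of x^2 - 118y^2 = 1 is (p_{k-1}, q_{k-1}) = (p_9, q_9); compute convergents through index 9.
Convergents (p_i = a_i*p_{i-1} + p_{i-2}, q_i = a_i*q_{i-1} + q_{i-2} with p_{-2}=0, p_{-1}=1, q_{-2}=1, q_{-1}=0):
  i=0: a_0=10, p_0 = 10*1 + 0 = 10, q_0 = 10*0 + 1 = 1.
  i=1: a_1=1, p_1 = 1*10 + 1 = 11, q_1 = 1*1 + 0 = 1.
  i=2: a_2=6, p_2 = 6*11 + 10 = 76, q_2 = 6*1 + 1 = 7.
  i=3: a_3=3, p_3 = 3*76 + 11 = 239, q_3 = 3*7 + 1 = 22.
  i=4: a_4=2, p_4 = 2*239 + 76 = 554, q_4 = 2*22 + 7 = 51.
  i=5: a_5=10, p_5 = 10*554 + 239 = 5779, q_5 = 10*51 + 22 = 532.
  i=6: a_6=2, p_6 = 2*5779 + 554 = 12112, q_6 = 2*532 + 51 = 1115.
  i=7: a_7=3, p_7 = 3*12112 + 5779 = 42115, q_7 = 3*1115 + 532 = 3877.
  i=8: a_8=6, p_8 = 6*42115 + 12112 = 264802, q_8 = 6*3877 + 1115 = 24377.
  i=9: a_9=1, p_9 = 1*264802 + 42115 = 306917, q_9 = 1*24377 + 3877 = 28254.
Check: 306917^2 - 118*28254^2 = 94198044889 - 94198044888 = 1, so (x, y) = (306917, 28254) solves the equation, and by the theorem it is the least positive solution.

(x, y) = (306917, 28254)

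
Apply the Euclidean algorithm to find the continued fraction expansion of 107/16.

Run the Euclidean algorithm on 107 and 16; the successive quotients are the partial quotients a_0, a_1, ... (each step inverts the fractional part left over by the previous one):
  107 = 6*16 + 11, so a_0 = 6.
  16 = 1*11 + 5, so a_1 = 1.
  11 = 2*5 + 1, so a_2 = 2.
  5 = 5*1 + 0, so a_3 = 5.
The remainder reaches 0 after 4 divisions, so the expansion has 4 partial quotients, read off in order.

[6; 1, 2, 5]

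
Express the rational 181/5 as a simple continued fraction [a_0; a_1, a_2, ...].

Run the Euclidean algorithm on 181 and 5; the successive quotients are the partial quotients a_0, a_1, ... (each step inverts the fractional part left over by the previous one):
  181 = 36*5 + 1, so a_0 = 36.
  5 = 5*1 + 0, so a_1 = 5.
The remainder reaches 0 after 2 divisions, so the expansion has 2 partial quotients, read off in order.

[36; 5]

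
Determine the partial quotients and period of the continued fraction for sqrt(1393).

Write x_i = (sqrt(1393) + m_i)/d_i with (m_0, d_0) = (0, 1). a_0 = floor(sqrt(1393)) = 37, since 37^2 = 1369 <= 1393 < 1444 = 38^2.
Iterate m_{i+1} = d_i*a_i - m_i, d_{i+1} = (1393 - m_{i+1}^2)/d_i, a_{i+1} = floor((a_0 + m_{i+1})/d_{i+1}):
  m_1 = 1*37 - 0 = 37, d_1 = (1393 - 37^2)/1 = 24/1 = 24, a_1 = floor((37 + 37)/24) = 3.
  m_2 = 24*3 - 37 = 35, d_2 = (1393 - 35^2)/24 = 168/24 = 7, a_2 = floor((37 + 35)/7) = 10.
  m_3 = 7*10 - 35 = 35, d_3 = (1393 - 35^2)/7 = 168/7 = 24, a_3 = floor((37 + 35)/24) = 3.
  m_4 = 24*3 - 35 = 37, d_4 = (1393 - 37^2)/24 = 24/24 = 1, a_4 = floor((37 + 37)/1) = 74.
  m_5 = 1*74 - 37 = 37, d_5 = (1393 - 37^2)/1 = 24/1 = 24: (m_5, d_5) = (m_1, d_1) = (37, 24), so from here the quotients repeat a_1, ..., a_4; the period length is 4.
Hence the expansion of sqrt(1393) is a_0 = 37 followed by the repeating block 3, 10, 3, 74 (period 4).

[37; (3, 10, 3, 74)]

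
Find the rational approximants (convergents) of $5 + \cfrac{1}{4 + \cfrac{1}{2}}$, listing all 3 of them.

Using the convergent recurrence p_i = a_i*p_{i-1} + p_{i-2}, q_i = a_i*q_{i-1} + q_{i-2} with p_{-2}=0, p_{-1}=1, q_{-2}=1, q_{-1}=0:
  i=0: a_0=5, p_0 = 5*1 + 0 = 5, q_0 = 5*0 + 1 = 1.
  i=1: a_1=4, p_1 = 4*5 + 1 = 21, q_1 = 4*1 + 0 = 4.
  i=2: a_2=2, p_2 = 2*21 + 5 = 47, q_2 = 2*4 + 1 = 9.

5/1, 21/4, 47/9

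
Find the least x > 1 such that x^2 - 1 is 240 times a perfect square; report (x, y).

First expand sqrt(240) as a continued fraction. With x_i = (sqrt(240) + m_i)/d_i and (m_0, d_0) = (0, 1): a_0 = floor(sqrt(240)) = 15, since 15^2 = 225 <= 240 < 256 = 16^2.
Iterate m_{i+1} = d_i*a_i - m_i, d_{i+1} = (240 - m_{i+1}^2)/d_i, a_{i+1} = floor((a_0 + m_{i+1})/d_{i+1}):
  m_1 = 1*15 - 0 = 15, d_1 = (240 - 15^2)/1 = 15/1 = 15, a_1 = floor((15 + 15)/15) = 2.
  m_2 = 15*2 - 15 = 15, d_2 = (240 - 15^2)/15 = 15/15 = 1, a_2 = floor((15 + 15)/1) = 30.
  m_3 = 1*30 - 15 = 15, d_3 = (240 - 15^2)/1 = 15/1 = 15: (m_3, d_3) = (m_1, d_1) = (15, 15), so from here the quotients repeat a_1, a_2; the period length is 2.
So sqrt(240) = [15; (2, 30)] with period length k = 2.
k is even, so the fundamental solution of x^2 - 240y^2 = 1 is (p_{k-1}, q_{k-1}) = (p_1, q_1); compute convergents through index 1.
Convergents (p_i = a_i*p_{i-1} + p_{i-2}, q_i = a_i*q_{i-1} + q_{i-2} with p_{-2}=0, p_{-1}=1, q_{-2}=1, q_{-1}=0):
  i=0: a_0=15, p_0 = 15*1 + 0 = 15, q_0 = 15*0 + 1 = 1.
  i=1: a_1=2, p_1 = 2*15 + 1 = 31, q_1 = 2*1 + 0 = 2.
Check: 31^2 - 240*2^2 = 961 - 960 = 1, so (x, y) = (31, 2) solves the equation, and by the theorem it is the least positive solution.

(x, y) = (31, 2)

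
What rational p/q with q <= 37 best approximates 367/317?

Expand x = 367/317 as a continued fraction with the Euclidean algorithm:
  367 = 1*317 + 50, so a_0 = 1.
  317 = 6*50 + 17, so a_1 = 6.
  50 = 2*17 + 16, so a_2 = 2.
  17 = 1*16 + 1, so a_3 = 1.
  16 = 16*1 + 0, so a_4 = 16.
so x = [1; 6, 2, 1, 16].
Convergents (p_i = a_i*p_{i-1} + p_{i-2}, q_i = a_i*q_{i-1} + q_{i-2} with p_{-2}=0, p_{-1}=1, q_{-2}=1, q_{-1}=0), until the denominator exceeds 37:
  i=0: a_0=1, p_0 = 1*1 + 0 = 1, q_0 = 1*0 + 1 = 1.
  i=1: a_1=6, p_1 = 6*1 + 1 = 7, q_1 = 6*1 + 0 = 6.
  i=2: a_2=2, p_2 = 2*7 + 1 = 15, q_2 = 2*6 + 1 = 13.
  i=3: a_3=1, p_3 = 1*15 + 7 = 22, q_3 = 1*13 + 6 = 19.
  i=4: a_4=16, p_4 = 16*22 + 15 = 367, q_4 = 16*19 + 13 = 317.
q_4 = 317 > 37, so the last convergent with denominator <= 37 is p_3/q_3 = 22/19.
The closest fraction with denominator <= 37 is either p_3/q_3 or the intermediate fraction (k*p_3 + p_2)/(k*q_3 + q_2) with the largest k >= 1 whose denominator stays <= 37; these approach x as k grows, and every other convergent or intermediate fraction in range is farther away.
Largest k: floor((37 - q_2)/q_3) = floor((37 - 13)/19) = 1.
That gives (1*22 + 15)/(1*19 + 13) = 37/32.
Compare the errors: |x - 22/19| = |367*19 - 22*317|/(317*19) = 1/6023, and |x - 37/32| = |367*32 - 37*317|/(317*32) = 15/10144.
Cross-multiplying, 1*10144 = 10144 < 90345 = 15*6023, so 1/6023 is smaller: the convergent 22/19 is closer to x than 37/32.

22/19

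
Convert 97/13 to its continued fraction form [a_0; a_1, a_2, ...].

[7; 2, 6]

Run the Euclidean algorithm on 97 and 13; the successive quotients are the partial quotients a_0, a_1, ... (each step inverts the fractional part left over by the previous one):
  97 = 7*13 + 6, so a_0 = 7.
  13 = 2*6 + 1, so a_1 = 2.
  6 = 6*1 + 0, so a_2 = 6.
The remainder reaches 0 after 3 divisions, so the expansion has 3 partial quotients, read off in order.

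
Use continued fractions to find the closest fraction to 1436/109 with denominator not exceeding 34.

303/23

Expand x = 1436/109 as a continued fraction with the Euclidean algorithm:
  1436 = 13*109 + 19, so a_0 = 13.
  109 = 5*19 + 14, so a_1 = 5.
  19 = 1*14 + 5, so a_2 = 1.
  14 = 2*5 + 4, so a_3 = 2.
  5 = 1*4 + 1, so a_4 = 1.
  4 = 4*1 + 0, so a_5 = 4.
so x = [13; 5, 1, 2, 1, 4].
Convergents (p_i = a_i*p_{i-1} + p_{i-2}, q_i = a_i*q_{i-1} + q_{i-2} with p_{-2}=0, p_{-1}=1, q_{-2}=1, q_{-1}=0), until the denominator exceeds 34:
  i=0: a_0=13, p_0 = 13*1 + 0 = 13, q_0 = 13*0 + 1 = 1.
  i=1: a_1=5, p_1 = 5*13 + 1 = 66, q_1 = 5*1 + 0 = 5.
  i=2: a_2=1, p_2 = 1*66 + 13 = 79, q_2 = 1*5 + 1 = 6.
  i=3: a_3=2, p_3 = 2*79 + 66 = 224, q_3 = 2*6 + 5 = 17.
  i=4: a_4=1, p_4 = 1*224 + 79 = 303, q_4 = 1*17 + 6 = 23.
  i=5: a_5=4, p_5 = 4*303 + 224 = 1436, q_5 = 4*23 + 17 = 109.
q_5 = 109 > 34, so the last convergent with denominator <= 34 is p_4/q_4 = 303/23.
The closest fraction with denominator <= 34 is either p_4/q_4 or the intermediate fraction (k*p_4 + p_3)/(k*q_4 + q_3) with the largest k >= 1 whose denominator stays <= 34; these approach x as k grows, and every other convergent or intermediate fraction in range is farther away.
Largest k: floor((34 - q_3)/q_4) = floor((34 - 17)/23) = 0.
Since k = 0, no intermediate fraction beyond p_4/q_4 has denominator <= 34, so the convergent 303/23 is the closest (its error is |1436*23 - 303*109|/(109*23) = 1/2507).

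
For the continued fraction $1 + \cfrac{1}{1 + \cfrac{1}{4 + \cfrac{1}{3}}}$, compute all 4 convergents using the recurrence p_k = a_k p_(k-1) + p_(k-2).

Using the convergent recurrence p_i = a_i*p_{i-1} + p_{i-2}, q_i = a_i*q_{i-1} + q_{i-2} with p_{-2}=0, p_{-1}=1, q_{-2}=1, q_{-1}=0:
  i=0: a_0=1, p_0 = 1*1 + 0 = 1, q_0 = 1*0 + 1 = 1.
  i=1: a_1=1, p_1 = 1*1 + 1 = 2, q_1 = 1*1 + 0 = 1.
  i=2: a_2=4, p_2 = 4*2 + 1 = 9, q_2 = 4*1 + 1 = 5.
  i=3: a_3=3, p_3 = 3*9 + 2 = 29, q_3 = 3*5 + 1 = 16.

1/1, 2/1, 9/5, 29/16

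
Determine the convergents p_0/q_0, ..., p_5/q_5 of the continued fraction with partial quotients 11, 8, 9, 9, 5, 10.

11/1, 89/8, 812/73, 7397/665, 37797/3398, 385367/34645

Using the convergent recurrence p_i = a_i*p_{i-1} + p_{i-2}, q_i = a_i*q_{i-1} + q_{i-2} with p_{-2}=0, p_{-1}=1, q_{-2}=1, q_{-1}=0:
  i=0: a_0=11, p_0 = 11*1 + 0 = 11, q_0 = 11*0 + 1 = 1.
  i=1: a_1=8, p_1 = 8*11 + 1 = 89, q_1 = 8*1 + 0 = 8.
  i=2: a_2=9, p_2 = 9*89 + 11 = 812, q_2 = 9*8 + 1 = 73.
  i=3: a_3=9, p_3 = 9*812 + 89 = 7397, q_3 = 9*73 + 8 = 665.
  i=4: a_4=5, p_4 = 5*7397 + 812 = 37797, q_4 = 5*665 + 73 = 3398.
  i=5: a_5=10, p_5 = 10*37797 + 7397 = 385367, q_5 = 10*3398 + 665 = 34645.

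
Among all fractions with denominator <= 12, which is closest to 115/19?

Expand x = 115/19 as a continued fraction with the Euclidean algorithm:
  115 = 6*19 + 1, so a_0 = 6.
  19 = 19*1 + 0, so a_1 = 19.
so x = [6; 19].
Convergents (p_i = a_i*p_{i-1} + p_{i-2}, q_i = a_i*q_{i-1} + q_{i-2} with p_{-2}=0, p_{-1}=1, q_{-2}=1, q_{-1}=0), until the denominator exceeds 12:
  i=0: a_0=6, p_0 = 6*1 + 0 = 6, q_0 = 6*0 + 1 = 1.
  i=1: a_1=19, p_1 = 19*6 + 1 = 115, q_1 = 19*1 + 0 = 19.
q_1 = 19 > 12, so the last convergent with denominator <= 12 is p_0/q_0 = 6/1.
The closest fraction with denominator <= 12 is either p_0/q_0 or the intermediate fraction (k*p_0 + p_{-1})/(k*q_0 + q_{-1}) with the largest k >= 1 whose denominator stays <= 12; these approach x as k grows, and every other convergent or intermediate fraction in range is farther away.
Largest k: floor((12 - q_{-1})/q_0) = floor((12 - 0)/1) = 12 (using the seeds p_{-1} = 1, q_{-1} = 0).
That gives (12*6 + 1)/(12*1 + 0) = 73/12.
Compare the errors: |x - 6/1| = |115*1 - 6*19|/(19*1) = 1/19, and |x - 73/12| = |115*12 - 73*19|/(19*12) = 7/228.
Cross-multiplying, 7*19 = 133 < 228 = 1*228, so 7/228 is smaller: the intermediate fraction 73/12 is closer to x than 6/1.

73/12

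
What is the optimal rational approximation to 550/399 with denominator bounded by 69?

51/37

Expand x = 550/399 as a continued fraction with the Euclidean algorithm:
  550 = 1*399 + 151, so a_0 = 1.
  399 = 2*151 + 97, so a_1 = 2.
  151 = 1*97 + 54, so a_2 = 1.
  97 = 1*54 + 43, so a_3 = 1.
  54 = 1*43 + 11, so a_4 = 1.
  43 = 3*11 + 10, so a_5 = 3.
  11 = 1*10 + 1, so a_6 = 1.
  10 = 10*1 + 0, so a_7 = 10.
so x = [1; 2, 1, 1, 1, 3, 1, 10].
Convergents (p_i = a_i*p_{i-1} + p_{i-2}, q_i = a_i*q_{i-1} + q_{i-2} with p_{-2}=0, p_{-1}=1, q_{-2}=1, q_{-1}=0), until the denominator exceeds 69:
  i=0: a_0=1, p_0 = 1*1 + 0 = 1, q_0 = 1*0 + 1 = 1.
  i=1: a_1=2, p_1 = 2*1 + 1 = 3, q_1 = 2*1 + 0 = 2.
  i=2: a_2=1, p_2 = 1*3 + 1 = 4, q_2 = 1*2 + 1 = 3.
  i=3: a_3=1, p_3 = 1*4 + 3 = 7, q_3 = 1*3 + 2 = 5.
  i=4: a_4=1, p_4 = 1*7 + 4 = 11, q_4 = 1*5 + 3 = 8.
  i=5: a_5=3, p_5 = 3*11 + 7 = 40, q_5 = 3*8 + 5 = 29.
  i=6: a_6=1, p_6 = 1*40 + 11 = 51, q_6 = 1*29 + 8 = 37.
  i=7: a_7=10, p_7 = 10*51 + 40 = 550, q_7 = 10*37 + 29 = 399.
q_7 = 399 > 69, so the last convergent with denominator <= 69 is p_6/q_6 = 51/37.
The closest fraction with denominator <= 69 is either p_6/q_6 or the intermediate fraction (k*p_6 + p_5)/(k*q_6 + q_5) with the largest k >= 1 whose denominator stays <= 69; these approach x as k grows, and every other convergent or intermediate fraction in range is farther away.
Largest k: floor((69 - q_5)/q_6) = floor((69 - 29)/37) = 1.
That gives (1*51 + 40)/(1*37 + 29) = 91/66.
Compare the errors: |x - 51/37| = |550*37 - 51*399|/(399*37) = 1/14763, and |x - 91/66| = |550*66 - 91*399|/(399*66) = 9/26334.
Cross-multiplying, 1*26334 = 26334 < 132867 = 9*14763, so 1/14763 is smaller: the convergent 51/37 is closer to x than 91/66.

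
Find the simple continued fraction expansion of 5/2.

[2; 2]

Run the Euclidean algorithm on 5 and 2; the successive quotients are the partial quotients a_0, a_1, ... (each step inverts the fractional part left over by the previous one):
  5 = 2*2 + 1, so a_0 = 2.
  2 = 2*1 + 0, so a_1 = 2.
The remainder reaches 0 after 2 divisions, so the expansion has 2 partial quotients, read off in order.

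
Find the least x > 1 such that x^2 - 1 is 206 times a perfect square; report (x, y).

(x, y) = (59535, 4148)

First expand sqrt(206) as a continued fraction. With x_i = (sqrt(206) + m_i)/d_i and (m_0, d_0) = (0, 1): a_0 = floor(sqrt(206)) = 14, since 14^2 = 196 <= 206 < 225 = 15^2.
Iterate m_{i+1} = d_i*a_i - m_i, d_{i+1} = (206 - m_{i+1}^2)/d_i, a_{i+1} = floor((a_0 + m_{i+1})/d_{i+1}):
  m_1 = 1*14 - 0 = 14, d_1 = (206 - 14^2)/1 = 10/1 = 10, a_1 = floor((14 + 14)/10) = 2.
  m_2 = 10*2 - 14 = 6, d_2 = (206 - 6^2)/10 = 170/10 = 17, a_2 = floor((14 + 6)/17) = 1.
  m_3 = 17*1 - 6 = 11, d_3 = (206 - 11^2)/17 = 85/17 = 5, a_3 = floor((14 + 11)/5) = 5.
  m_4 = 5*5 - 11 = 14, d_4 = (206 - 14^2)/5 = 10/5 = 2, a_4 = floor((14 + 14)/2) = 14.
  m_5 = 2*14 - 14 = 14, d_5 = (206 - 14^2)/2 = 10/2 = 5, a_5 = floor((14 + 14)/5) = 5.
  m_6 = 5*5 - 14 = 11, d_6 = (206 - 11^2)/5 = 85/5 = 17, a_6 = floor((14 + 11)/17) = 1.
  m_7 = 17*1 - 11 = 6, d_7 = (206 - 6^2)/17 = 170/17 = 10, a_7 = floor((14 + 6)/10) = 2.
  m_8 = 10*2 - 6 = 14, d_8 = (206 - 14^2)/10 = 10/10 = 1, a_8 = floor((14 + 14)/1) = 28.
  m_9 = 1*28 - 14 = 14, d_9 = (206 - 14^2)/1 = 10/1 = 10: (m_9, d_9) = (m_1, d_1) = (14, 10), so from here the quotients repeat a_1, ..., a_8; the period length is 8.
So sqrt(206) = [14; (2, 1, 5, 14, 5, 1, 2, 28)] with period length k = 8.
k is even, so the fundamental solution of x^2 - 206y^2 = 1 is (p_{k-1}, q_{k-1}) = (p_7, q_7); compute convergents through index 7.
Convergents (p_i = a_i*p_{i-1} + p_{i-2}, q_i = a_i*q_{i-1} + q_{i-2} with p_{-2}=0, p_{-1}=1, q_{-2}=1, q_{-1}=0):
  i=0: a_0=14, p_0 = 14*1 + 0 = 14, q_0 = 14*0 + 1 = 1.
  i=1: a_1=2, p_1 = 2*14 + 1 = 29, q_1 = 2*1 + 0 = 2.
  i=2: a_2=1, p_2 = 1*29 + 14 = 43, q_2 = 1*2 + 1 = 3.
  i=3: a_3=5, p_3 = 5*43 + 29 = 244, q_3 = 5*3 + 2 = 17.
  i=4: a_4=14, p_4 = 14*244 + 43 = 3459, q_4 = 14*17 + 3 = 241.
  i=5: a_5=5, p_5 = 5*3459 + 244 = 17539, q_5 = 5*241 + 17 = 1222.
  i=6: a_6=1, p_6 = 1*17539 + 3459 = 20998, q_6 = 1*1222 + 241 = 1463.
  i=7: a_7=2, p_7 = 2*20998 + 17539 = 59535, q_7 = 2*1463 + 1222 = 4148.
Check: 59535^2 - 206*4148^2 = 3544416225 - 3544416224 = 1, so (x, y) = (59535, 4148) solves the equation, and by the theorem it is the least positive solution.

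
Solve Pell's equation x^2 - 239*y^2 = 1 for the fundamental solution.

(x, y) = (6195120, 400729)

First expand sqrt(239) as a continued fraction. With x_i = (sqrt(239) + m_i)/d_i and (m_0, d_0) = (0, 1): a_0 = floor(sqrt(239)) = 15, since 15^2 = 225 <= 239 < 256 = 16^2.
Iterate m_{i+1} = d_i*a_i - m_i, d_{i+1} = (239 - m_{i+1}^2)/d_i, a_{i+1} = floor((a_0 + m_{i+1})/d_{i+1}):
  m_1 = 1*15 - 0 = 15, d_1 = (239 - 15^2)/1 = 14/1 = 14, a_1 = floor((15 + 15)/14) = 2.
  m_2 = 14*2 - 15 = 13, d_2 = (239 - 13^2)/14 = 70/14 = 5, a_2 = floor((15 + 13)/5) = 5.
  m_3 = 5*5 - 13 = 12, d_3 = (239 - 12^2)/5 = 95/5 = 19, a_3 = floor((15 + 12)/19) = 1.
  m_4 = 19*1 - 12 = 7, d_4 = (239 - 7^2)/19 = 190/19 = 10, a_4 = floor((15 + 7)/10) = 2.
  m_5 = 10*2 - 7 = 13, d_5 = (239 - 13^2)/10 = 70/10 = 7, a_5 = floor((15 + 13)/7) = 4.
  m_6 = 7*4 - 13 = 15, d_6 = (239 - 15^2)/7 = 14/7 = 2, a_6 = floor((15 + 15)/2) = 15.
  m_7 = 2*15 - 15 = 15, d_7 = (239 - 15^2)/2 = 14/2 = 7, a_7 = floor((15 + 15)/7) = 4.
  m_8 = 7*4 - 15 = 13, d_8 = (239 - 13^2)/7 = 70/7 = 10, a_8 = floor((15 + 13)/10) = 2.
  m_9 = 10*2 - 13 = 7, d_9 = (239 - 7^2)/10 = 190/10 = 19, a_9 = floor((15 + 7)/19) = 1.
  m_10 = 19*1 - 7 = 12, d_10 = (239 - 12^2)/19 = 95/19 = 5, a_10 = floor((15 + 12)/5) = 5.
  m_11 = 5*5 - 12 = 13, d_11 = (239 - 13^2)/5 = 70/5 = 14, a_11 = floor((15 + 13)/14) = 2.
  m_12 = 14*2 - 13 = 15, d_12 = (239 - 15^2)/14 = 14/14 = 1, a_12 = floor((15 + 15)/1) = 30.
  m_13 = 1*30 - 15 = 15, d_13 = (239 - 15^2)/1 = 14/1 = 14: (m_13, d_13) = (m_1, d_1) = (15, 14), so from here the quotients repeat a_1, ..., a_12; the period length is 12.
So sqrt(239) = [15; (2, 5, 1, 2, 4, 15, 4, 2, 1, 5, 2, 30)] with period length k = 12.
k is even, so the fundamental solution of x^2 - 239y^2 = 1 is (p_{k-1}, q_{k-1}) = (p_11, q_11); compute convergents through index 11.
Convergents (p_i = a_i*p_{i-1} + p_{i-2}, q_i = a_i*q_{i-1} + q_{i-2} with p_{-2}=0, p_{-1}=1, q_{-2}=1, q_{-1}=0):
  i=0: a_0=15, p_0 = 15*1 + 0 = 15, q_0 = 15*0 + 1 = 1.
  i=1: a_1=2, p_1 = 2*15 + 1 = 31, q_1 = 2*1 + 0 = 2.
  i=2: a_2=5, p_2 = 5*31 + 15 = 170, q_2 = 5*2 + 1 = 11.
  i=3: a_3=1, p_3 = 1*170 + 31 = 201, q_3 = 1*11 + 2 = 13.
  i=4: a_4=2, p_4 = 2*201 + 170 = 572, q_4 = 2*13 + 11 = 37.
  i=5: a_5=4, p_5 = 4*572 + 201 = 2489, q_5 = 4*37 + 13 = 161.
  i=6: a_6=15, p_6 = 15*2489 + 572 = 37907, q_6 = 15*161 + 37 = 2452.
  i=7: a_7=4, p_7 = 4*37907 + 2489 = 154117, q_7 = 4*2452 + 161 = 9969.
  i=8: a_8=2, p_8 = 2*154117 + 37907 = 346141, q_8 = 2*9969 + 2452 = 22390.
  i=9: a_9=1, p_9 = 1*346141 + 154117 = 500258, q_9 = 1*22390 + 9969 = 32359.
  i=10: a_10=5, p_10 = 5*500258 + 346141 = 2847431, q_10 = 5*32359 + 22390 = 184185.
  i=11: a_11=2, p_11 = 2*2847431 + 500258 = 6195120, q_11 = 2*184185 + 32359 = 400729.
Check: 6195120^2 - 239*400729^2 = 38379511814400 - 38379511814399 = 1, so (x, y) = (6195120, 400729) solves the equation, and by the theorem it is the least positive solution.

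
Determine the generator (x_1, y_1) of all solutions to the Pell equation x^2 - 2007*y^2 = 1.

First expand sqrt(2007) as a continued fraction. With x_i = (sqrt(2007) + m_i)/d_i and (m_0, d_0) = (0, 1): a_0 = floor(sqrt(2007)) = 44, since 44^2 = 1936 <= 2007 < 2025 = 45^2.
Iterate m_{i+1} = d_i*a_i - m_i, d_{i+1} = (2007 - m_{i+1}^2)/d_i, a_{i+1} = floor((a_0 + m_{i+1})/d_{i+1}):
  m_1 = 1*44 - 0 = 44, d_1 = (2007 - 44^2)/1 = 71/1 = 71, a_1 = floor((44 + 44)/71) = 1.
  m_2 = 71*1 - 44 = 27, d_2 = (2007 - 27^2)/71 = 1278/71 = 18, a_2 = floor((44 + 27)/18) = 3.
  m_3 = 18*3 - 27 = 27, d_3 = (2007 - 27^2)/18 = 1278/18 = 71, a_3 = floor((44 + 27)/71) = 1.
  m_4 = 71*1 - 27 = 44, d_4 = (2007 - 44^2)/71 = 71/71 = 1, a_4 = floor((44 + 44)/1) = 88.
  m_5 = 1*88 - 44 = 44, d_5 = (2007 - 44^2)/1 = 71/1 = 71: (m_5, d_5) = (m_1, d_1) = (44, 71), so from here the quotients repeat a_1, ..., a_4; the period length is 4.
So sqrt(2007) = [44; (1, 3, 1, 88)] with period length k = 4.
k is even, so the fundamental solution of x^2 - 2007y^2 = 1 is (p_{k-1}, q_{k-1}) = (p_3, q_3); compute convergents through index 3.
Convergents (p_i = a_i*p_{i-1} + p_{i-2}, q_i = a_i*q_{i-1} + q_{i-2} with p_{-2}=0, p_{-1}=1, q_{-2}=1, q_{-1}=0):
  i=0: a_0=44, p_0 = 44*1 + 0 = 44, q_0 = 44*0 + 1 = 1.
  i=1: a_1=1, p_1 = 1*44 + 1 = 45, q_1 = 1*1 + 0 = 1.
  i=2: a_2=3, p_2 = 3*45 + 44 = 179, q_2 = 3*1 + 1 = 4.
  i=3: a_3=1, p_3 = 1*179 + 45 = 224, q_3 = 1*4 + 1 = 5.
Check: 224^2 - 2007*5^2 = 50176 - 50175 = 1, so (x, y) = (224, 5) solves the equation, and by the theorem it is the least positive solution.

(x, y) = (224, 5)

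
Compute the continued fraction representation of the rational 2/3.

Run the Euclidean algorithm on 2 and 3; the successive quotients are the partial quotients a_0, a_1, ... (each step inverts the fractional part left over by the previous one):
  2 = 0*3 + 2, so a_0 = 0.
  3 = 1*2 + 1, so a_1 = 1.
  2 = 2*1 + 0, so a_2 = 2.
The remainder reaches 0 after 3 divisions, so the expansion has 3 partial quotients, read off in order.

[0; 1, 2]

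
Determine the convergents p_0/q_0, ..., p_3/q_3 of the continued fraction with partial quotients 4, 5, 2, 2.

Using the convergent recurrence p_i = a_i*p_{i-1} + p_{i-2}, q_i = a_i*q_{i-1} + q_{i-2} with p_{-2}=0, p_{-1}=1, q_{-2}=1, q_{-1}=0:
  i=0: a_0=4, p_0 = 4*1 + 0 = 4, q_0 = 4*0 + 1 = 1.
  i=1: a_1=5, p_1 = 5*4 + 1 = 21, q_1 = 5*1 + 0 = 5.
  i=2: a_2=2, p_2 = 2*21 + 4 = 46, q_2 = 2*5 + 1 = 11.
  i=3: a_3=2, p_3 = 2*46 + 21 = 113, q_3 = 2*11 + 5 = 27.

4/1, 21/5, 46/11, 113/27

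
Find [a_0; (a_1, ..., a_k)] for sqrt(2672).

[51; (1, 2, 4, 6, 4, 2, 1, 102)]

Write x_i = (sqrt(2672) + m_i)/d_i with (m_0, d_0) = (0, 1). a_0 = floor(sqrt(2672)) = 51, since 51^2 = 2601 <= 2672 < 2704 = 52^2.
Iterate m_{i+1} = d_i*a_i - m_i, d_{i+1} = (2672 - m_{i+1}^2)/d_i, a_{i+1} = floor((a_0 + m_{i+1})/d_{i+1}):
  m_1 = 1*51 - 0 = 51, d_1 = (2672 - 51^2)/1 = 71/1 = 71, a_1 = floor((51 + 51)/71) = 1.
  m_2 = 71*1 - 51 = 20, d_2 = (2672 - 20^2)/71 = 2272/71 = 32, a_2 = floor((51 + 20)/32) = 2.
  m_3 = 32*2 - 20 = 44, d_3 = (2672 - 44^2)/32 = 736/32 = 23, a_3 = floor((51 + 44)/23) = 4.
  m_4 = 23*4 - 44 = 48, d_4 = (2672 - 48^2)/23 = 368/23 = 16, a_4 = floor((51 + 48)/16) = 6.
  m_5 = 16*6 - 48 = 48, d_5 = (2672 - 48^2)/16 = 368/16 = 23, a_5 = floor((51 + 48)/23) = 4.
  m_6 = 23*4 - 48 = 44, d_6 = (2672 - 44^2)/23 = 736/23 = 32, a_6 = floor((51 + 44)/32) = 2.
  m_7 = 32*2 - 44 = 20, d_7 = (2672 - 20^2)/32 = 2272/32 = 71, a_7 = floor((51 + 20)/71) = 1.
  m_8 = 71*1 - 20 = 51, d_8 = (2672 - 51^2)/71 = 71/71 = 1, a_8 = floor((51 + 51)/1) = 102.
  m_9 = 1*102 - 51 = 51, d_9 = (2672 - 51^2)/1 = 71/1 = 71: (m_9, d_9) = (m_1, d_1) = (51, 71), so from here the quotients repeat a_1, ..., a_8; the period length is 8.
Hence the expansion of sqrt(2672) is a_0 = 51 followed by the repeating block 1, 2, 4, 6, 4, 2, 1, 102 (period 8).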